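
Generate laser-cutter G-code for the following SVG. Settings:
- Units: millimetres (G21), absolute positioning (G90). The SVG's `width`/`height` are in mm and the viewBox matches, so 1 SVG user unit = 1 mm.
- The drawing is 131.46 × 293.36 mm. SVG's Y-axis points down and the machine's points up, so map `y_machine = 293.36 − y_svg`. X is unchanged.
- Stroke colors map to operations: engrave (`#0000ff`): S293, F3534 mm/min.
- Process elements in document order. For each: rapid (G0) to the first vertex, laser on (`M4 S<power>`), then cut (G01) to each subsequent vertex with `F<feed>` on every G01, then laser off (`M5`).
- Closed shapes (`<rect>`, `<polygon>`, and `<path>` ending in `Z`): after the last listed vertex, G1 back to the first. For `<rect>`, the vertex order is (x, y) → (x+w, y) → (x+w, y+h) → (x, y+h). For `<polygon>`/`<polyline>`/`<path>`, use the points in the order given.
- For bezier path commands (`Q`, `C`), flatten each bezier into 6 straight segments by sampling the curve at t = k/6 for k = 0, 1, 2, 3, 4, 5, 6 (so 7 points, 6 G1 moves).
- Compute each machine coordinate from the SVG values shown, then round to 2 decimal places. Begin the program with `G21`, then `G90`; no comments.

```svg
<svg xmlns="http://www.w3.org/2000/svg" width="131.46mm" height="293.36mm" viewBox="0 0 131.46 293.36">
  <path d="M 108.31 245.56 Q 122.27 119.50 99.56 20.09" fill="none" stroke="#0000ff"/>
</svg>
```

viewBox `0 0 131.46 293.36` with mm width/height → 1 unit = 1 mm. Flip: y_m = 293.36 − y_svg.

**Shape 1** — `<path>` quadratic bezier, stroke `#0000ff` → engrave (S293, F3534). Control points (SVG): P0=(108.31,245.56), P1=(122.27,119.50), P2=(99.56,20.09); sampled at t=k/6. Machine vertices: (108.31,47.80) → (111.94,89.08) → (113.54,128.88) → (113.10,167.20) → (110.63,204.04) → (106.11,239.39) → (99.56,273.27). Open path.

G21
G90
G0 X108.31 Y47.80
M4 S293
G01 X111.94 Y89.08 F3534
G01 X113.54 Y128.88 F3534
G01 X113.10 Y167.20 F3534
G01 X110.63 Y204.04 F3534
G01 X106.11 Y239.39 F3534
G01 X99.56 Y273.27 F3534
M5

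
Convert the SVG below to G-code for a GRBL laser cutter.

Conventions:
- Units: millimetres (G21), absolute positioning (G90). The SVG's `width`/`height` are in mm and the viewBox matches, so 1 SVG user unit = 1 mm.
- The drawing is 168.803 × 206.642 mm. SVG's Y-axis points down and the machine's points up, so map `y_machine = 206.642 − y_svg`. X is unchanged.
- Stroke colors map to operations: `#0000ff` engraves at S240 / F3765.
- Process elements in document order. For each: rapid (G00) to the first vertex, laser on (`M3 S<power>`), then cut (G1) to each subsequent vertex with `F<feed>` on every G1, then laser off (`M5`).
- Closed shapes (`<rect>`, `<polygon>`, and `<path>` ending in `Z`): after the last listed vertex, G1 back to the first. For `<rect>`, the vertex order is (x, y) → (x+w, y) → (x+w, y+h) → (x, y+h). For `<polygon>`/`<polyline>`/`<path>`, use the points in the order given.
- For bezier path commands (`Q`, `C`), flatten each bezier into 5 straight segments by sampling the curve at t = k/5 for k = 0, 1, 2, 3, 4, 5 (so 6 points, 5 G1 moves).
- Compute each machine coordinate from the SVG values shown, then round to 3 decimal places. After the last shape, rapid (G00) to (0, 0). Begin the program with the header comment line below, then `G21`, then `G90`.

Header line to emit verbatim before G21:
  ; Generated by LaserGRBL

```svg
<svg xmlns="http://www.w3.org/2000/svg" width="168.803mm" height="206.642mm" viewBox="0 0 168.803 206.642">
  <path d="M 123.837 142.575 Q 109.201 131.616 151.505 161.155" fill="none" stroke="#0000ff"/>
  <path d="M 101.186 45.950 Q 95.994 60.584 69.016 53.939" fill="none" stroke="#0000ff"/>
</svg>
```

viewBox `0 0 168.803 206.642` with mm width/height → 1 unit = 1 mm. Flip: y_m = 206.642 − y_svg.

**Shape 1** — `<path>` quadratic bezier, stroke `#0000ff` → engrave (S240, F3765). Control points (SVG): P0=(123.837,142.575), P1=(109.201,131.616), P2=(151.505,161.155); sampled at t=k/5. Machine vertices: (123.837,64.067) → (120.260,66.831) → (121.239,66.355) → (126.772,62.639) → (136.861,55.683) → (151.505,45.487). Open path.

**Shape 2** — `<path>` quadratic bezier, stroke `#0000ff` → engrave (S240, F3765). Control points (SVG): P0=(101.186,45.950), P1=(95.994,60.584), P2=(69.016,53.939); sampled at t=k/5. Machine vertices: (101.186,160.692) → (98.238,155.690) → (93.547,152.389) → (87.113,150.792) → (78.936,150.896) → (69.016,152.703). Open path.

; Generated by LaserGRBL
G21
G90
G00 X123.837 Y64.067
M3 S240
G1 X120.260 Y66.831 F3765
G1 X121.239 Y66.355 F3765
G1 X126.772 Y62.639 F3765
G1 X136.861 Y55.683 F3765
G1 X151.505 Y45.487 F3765
M5
G00 X101.186 Y160.692
M3 S240
G1 X98.238 Y155.690 F3765
G1 X93.547 Y152.389 F3765
G1 X87.113 Y150.792 F3765
G1 X78.936 Y150.896 F3765
G1 X69.016 Y152.703 F3765
M5
G00 X0.000 Y0.000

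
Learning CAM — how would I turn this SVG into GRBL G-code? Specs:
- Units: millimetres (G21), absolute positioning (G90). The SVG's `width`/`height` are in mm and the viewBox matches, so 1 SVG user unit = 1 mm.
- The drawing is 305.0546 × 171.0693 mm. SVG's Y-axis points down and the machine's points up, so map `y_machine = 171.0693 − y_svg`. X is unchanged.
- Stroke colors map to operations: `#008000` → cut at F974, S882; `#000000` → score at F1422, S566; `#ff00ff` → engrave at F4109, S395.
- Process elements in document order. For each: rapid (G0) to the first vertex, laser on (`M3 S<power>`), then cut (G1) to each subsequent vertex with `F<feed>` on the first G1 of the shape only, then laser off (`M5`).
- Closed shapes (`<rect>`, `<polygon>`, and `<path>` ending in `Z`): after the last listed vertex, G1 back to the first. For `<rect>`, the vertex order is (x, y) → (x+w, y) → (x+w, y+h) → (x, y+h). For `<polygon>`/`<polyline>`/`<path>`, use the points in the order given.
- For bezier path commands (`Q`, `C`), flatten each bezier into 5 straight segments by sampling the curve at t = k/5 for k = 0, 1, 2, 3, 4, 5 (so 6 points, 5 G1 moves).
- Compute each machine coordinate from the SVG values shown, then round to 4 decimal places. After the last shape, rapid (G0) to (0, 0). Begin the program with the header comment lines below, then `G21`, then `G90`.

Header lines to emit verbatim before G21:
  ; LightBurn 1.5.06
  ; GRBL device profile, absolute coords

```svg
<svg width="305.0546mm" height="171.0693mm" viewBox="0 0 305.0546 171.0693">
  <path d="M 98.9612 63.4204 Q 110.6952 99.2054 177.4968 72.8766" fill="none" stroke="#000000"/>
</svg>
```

Since the viewBox matches the mm dimensions, user units are millimetres directly. The only transform is the Y-flip y_m = 171.0693 − y_svg.

Shape 1 is a quadratic bezier drawn with `<path>`. Its stroke #000000 means score at S566, F1422. After flipping Y the toolpath is (98.9612,107.6489) → (105.8575,95.8195) → (117.1592,88.9591) → (132.8663,87.0679) → (152.9789,90.1457) → (177.4968,98.1927).

; LightBurn 1.5.06
; GRBL device profile, absolute coords
G21
G90
G0 X98.9612 Y107.6489
M3 S566
G1 X105.8575 Y95.8195 F1422
G1 X117.1592 Y88.9591
G1 X132.8663 Y87.0679
G1 X152.9789 Y90.1457
G1 X177.4968 Y98.1927
M5
G0 X0.0000 Y0.0000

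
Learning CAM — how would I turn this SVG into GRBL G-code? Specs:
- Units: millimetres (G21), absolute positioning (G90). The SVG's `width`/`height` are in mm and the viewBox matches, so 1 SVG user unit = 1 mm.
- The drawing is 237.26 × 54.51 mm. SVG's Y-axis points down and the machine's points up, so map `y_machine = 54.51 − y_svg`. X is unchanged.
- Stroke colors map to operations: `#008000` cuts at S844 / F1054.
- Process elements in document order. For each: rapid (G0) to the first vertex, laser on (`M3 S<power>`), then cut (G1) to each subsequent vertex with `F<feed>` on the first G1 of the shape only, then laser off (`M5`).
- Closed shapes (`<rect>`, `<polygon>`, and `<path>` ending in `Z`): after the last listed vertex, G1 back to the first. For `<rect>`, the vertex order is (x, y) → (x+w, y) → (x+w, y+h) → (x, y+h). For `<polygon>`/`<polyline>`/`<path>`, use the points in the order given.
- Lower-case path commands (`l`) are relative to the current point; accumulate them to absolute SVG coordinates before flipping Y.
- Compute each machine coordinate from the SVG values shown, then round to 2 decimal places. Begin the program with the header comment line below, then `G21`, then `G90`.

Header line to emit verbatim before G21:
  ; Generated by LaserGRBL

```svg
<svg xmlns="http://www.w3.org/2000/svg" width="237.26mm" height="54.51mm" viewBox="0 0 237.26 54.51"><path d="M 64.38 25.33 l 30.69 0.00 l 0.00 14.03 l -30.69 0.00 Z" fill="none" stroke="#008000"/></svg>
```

; Generated by LaserGRBL
G21
G90
G0 X64.38 Y29.18
M3 S844
G1 X95.07 Y29.18 F1054
G1 X95.07 Y15.15
G1 X64.38 Y15.15
G1 X64.38 Y29.18
M5

1 u = 1 mm; y_m = 54.51 − y.

[1] `<path>` rectangle, #008000→cut S844 F1054: (64.38,29.18) → (95.07,29.18) → (95.07,15.15) → (64.38,15.15) → (64.38,29.18) (closed)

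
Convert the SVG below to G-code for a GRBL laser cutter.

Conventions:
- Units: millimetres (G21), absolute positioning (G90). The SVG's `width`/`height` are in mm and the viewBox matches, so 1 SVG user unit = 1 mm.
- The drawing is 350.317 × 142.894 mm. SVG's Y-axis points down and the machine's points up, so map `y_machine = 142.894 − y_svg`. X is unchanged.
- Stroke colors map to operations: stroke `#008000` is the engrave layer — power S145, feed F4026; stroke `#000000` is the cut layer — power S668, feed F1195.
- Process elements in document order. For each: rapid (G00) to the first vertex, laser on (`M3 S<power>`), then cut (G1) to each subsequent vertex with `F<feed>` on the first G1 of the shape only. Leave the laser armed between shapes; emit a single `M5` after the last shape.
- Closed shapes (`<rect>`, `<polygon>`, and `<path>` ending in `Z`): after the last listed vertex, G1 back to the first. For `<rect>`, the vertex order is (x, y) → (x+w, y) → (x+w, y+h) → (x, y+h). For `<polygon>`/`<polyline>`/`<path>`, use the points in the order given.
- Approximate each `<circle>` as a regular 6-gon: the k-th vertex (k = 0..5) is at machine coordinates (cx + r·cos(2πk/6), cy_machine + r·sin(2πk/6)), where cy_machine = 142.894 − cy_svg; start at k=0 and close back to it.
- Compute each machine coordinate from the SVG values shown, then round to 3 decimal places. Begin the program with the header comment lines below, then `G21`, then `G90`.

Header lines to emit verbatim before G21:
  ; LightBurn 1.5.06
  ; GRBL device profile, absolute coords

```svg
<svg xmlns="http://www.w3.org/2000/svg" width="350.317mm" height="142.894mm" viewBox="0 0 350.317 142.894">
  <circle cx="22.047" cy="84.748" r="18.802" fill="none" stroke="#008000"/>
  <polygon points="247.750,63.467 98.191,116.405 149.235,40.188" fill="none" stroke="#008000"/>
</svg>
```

1 u = 1 mm; y_m = 142.894 − y.

[1] `<circle>` circle, #008000→engrave S145 F4026: (40.849,58.146) → (31.448,74.429) → (12.646,74.429) → (3.245,58.146) → (12.646,41.863) → (31.448,41.863) → (40.849,58.146) (closed)

[2] `<polygon>` closed polygon, #008000→engrave S145 F4026: (247.750,79.427) → (98.191,26.489) → (149.235,102.706) → (247.750,79.427) (closed)

; LightBurn 1.5.06
; GRBL device profile, absolute coords
G21
G90
G00 X40.849 Y58.146
M3 S145
G1 X31.448 Y74.429 F4026
G1 X12.646 Y74.429
G1 X3.245 Y58.146
G1 X12.646 Y41.863
G1 X31.448 Y41.863
G1 X40.849 Y58.146
G00 X247.750 Y79.427
M3 S145
G1 X98.191 Y26.489 F4026
G1 X149.235 Y102.706
G1 X247.750 Y79.427
M5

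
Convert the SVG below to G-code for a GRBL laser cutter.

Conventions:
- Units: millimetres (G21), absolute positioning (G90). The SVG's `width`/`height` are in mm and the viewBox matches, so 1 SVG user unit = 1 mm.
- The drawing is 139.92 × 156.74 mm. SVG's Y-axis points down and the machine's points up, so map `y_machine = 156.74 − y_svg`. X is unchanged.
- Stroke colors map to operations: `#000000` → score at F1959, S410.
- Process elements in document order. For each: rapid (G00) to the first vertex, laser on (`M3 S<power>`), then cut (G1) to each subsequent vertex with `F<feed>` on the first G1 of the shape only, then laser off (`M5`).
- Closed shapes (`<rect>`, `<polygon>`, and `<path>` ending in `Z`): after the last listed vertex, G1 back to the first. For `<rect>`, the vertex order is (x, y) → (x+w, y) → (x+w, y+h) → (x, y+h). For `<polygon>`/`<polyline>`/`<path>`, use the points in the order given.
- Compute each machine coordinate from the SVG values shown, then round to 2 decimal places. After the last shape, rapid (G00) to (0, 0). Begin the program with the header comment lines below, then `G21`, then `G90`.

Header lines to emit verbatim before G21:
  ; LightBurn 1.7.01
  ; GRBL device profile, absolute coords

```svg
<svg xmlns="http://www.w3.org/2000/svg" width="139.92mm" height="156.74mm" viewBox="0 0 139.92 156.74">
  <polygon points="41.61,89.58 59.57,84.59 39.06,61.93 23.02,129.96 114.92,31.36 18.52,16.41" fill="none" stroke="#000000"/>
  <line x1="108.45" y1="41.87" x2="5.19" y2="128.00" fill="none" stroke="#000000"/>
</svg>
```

; LightBurn 1.7.01
; GRBL device profile, absolute coords
G21
G90
G00 X41.61 Y67.16
M3 S410
G1 X59.57 Y72.15 F1959
G1 X39.06 Y94.81
G1 X23.02 Y26.78
G1 X114.92 Y125.38
G1 X18.52 Y140.33
G1 X41.61 Y67.16
M5
G00 X108.45 Y114.87
M3 S410
G1 X5.19 Y28.74 F1959
M5
G00 X0.00 Y0.00

1 u = 1 mm; y_m = 156.74 − y.

[1] `<polygon>` closed polygon, #000000→score S410 F1959: (41.61,67.16) → (59.57,72.15) → (39.06,94.81) → (23.02,26.78) → (114.92,125.38) → (18.52,140.33) → (41.61,67.16) (closed)

[2] `<line>` line segment, #000000→score S410 F1959: (108.45,114.87) → (5.19,28.74)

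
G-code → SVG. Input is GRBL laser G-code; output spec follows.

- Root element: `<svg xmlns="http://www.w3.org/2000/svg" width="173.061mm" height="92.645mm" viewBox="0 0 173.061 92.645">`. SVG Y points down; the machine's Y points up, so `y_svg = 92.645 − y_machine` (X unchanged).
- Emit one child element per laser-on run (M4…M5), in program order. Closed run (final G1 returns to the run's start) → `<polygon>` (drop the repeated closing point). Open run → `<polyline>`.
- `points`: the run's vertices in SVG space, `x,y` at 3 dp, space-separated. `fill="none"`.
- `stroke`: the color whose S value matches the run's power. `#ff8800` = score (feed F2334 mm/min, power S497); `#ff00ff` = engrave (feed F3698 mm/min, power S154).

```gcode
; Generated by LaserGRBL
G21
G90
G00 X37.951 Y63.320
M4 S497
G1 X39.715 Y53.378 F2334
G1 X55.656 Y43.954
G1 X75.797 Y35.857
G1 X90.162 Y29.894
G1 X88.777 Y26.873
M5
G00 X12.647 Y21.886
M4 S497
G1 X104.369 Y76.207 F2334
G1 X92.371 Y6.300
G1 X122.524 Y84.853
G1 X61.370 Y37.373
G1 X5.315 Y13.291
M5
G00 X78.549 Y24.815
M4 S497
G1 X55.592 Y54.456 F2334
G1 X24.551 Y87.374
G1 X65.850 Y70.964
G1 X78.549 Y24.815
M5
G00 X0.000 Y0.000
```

Machine Y-up, SVG Y-down with viewBox height 92.645, so y_svg = 92.645 − y_machine; X carries over. Every run uses S497, so all elements get stroke `#ff8800` (score).

Run 1: The run is open, so emit a `<polyline>` with points (Y-flipped): 37.951,29.325 39.715,39.267 55.656,48.691 75.797,56.788 90.162,62.751 88.777,65.772.

Run 2: The run is open, so emit a `<polyline>` with points (Y-flipped): 12.647,70.759 104.369,16.438 92.371,86.345 122.524,7.792 61.370,55.272 5.315,79.354.

Run 3: The run returns to its start, so emit a `<polygon>` with points (Y-flipped): 78.549,67.830 55.592,38.189 24.551,5.271 65.850,21.681.

<svg xmlns="http://www.w3.org/2000/svg" width="173.061mm" height="92.645mm" viewBox="0 0 173.061 92.645">
  <polyline points="37.951,29.325 39.715,39.267 55.656,48.691 75.797,56.788 90.162,62.751 88.777,65.772" fill="none" stroke="#ff8800"/>
  <polyline points="12.647,70.759 104.369,16.438 92.371,86.345 122.524,7.792 61.370,55.272 5.315,79.354" fill="none" stroke="#ff8800"/>
  <polygon points="78.549,67.830 55.592,38.189 24.551,5.271 65.850,21.681" fill="none" stroke="#ff8800"/>
</svg>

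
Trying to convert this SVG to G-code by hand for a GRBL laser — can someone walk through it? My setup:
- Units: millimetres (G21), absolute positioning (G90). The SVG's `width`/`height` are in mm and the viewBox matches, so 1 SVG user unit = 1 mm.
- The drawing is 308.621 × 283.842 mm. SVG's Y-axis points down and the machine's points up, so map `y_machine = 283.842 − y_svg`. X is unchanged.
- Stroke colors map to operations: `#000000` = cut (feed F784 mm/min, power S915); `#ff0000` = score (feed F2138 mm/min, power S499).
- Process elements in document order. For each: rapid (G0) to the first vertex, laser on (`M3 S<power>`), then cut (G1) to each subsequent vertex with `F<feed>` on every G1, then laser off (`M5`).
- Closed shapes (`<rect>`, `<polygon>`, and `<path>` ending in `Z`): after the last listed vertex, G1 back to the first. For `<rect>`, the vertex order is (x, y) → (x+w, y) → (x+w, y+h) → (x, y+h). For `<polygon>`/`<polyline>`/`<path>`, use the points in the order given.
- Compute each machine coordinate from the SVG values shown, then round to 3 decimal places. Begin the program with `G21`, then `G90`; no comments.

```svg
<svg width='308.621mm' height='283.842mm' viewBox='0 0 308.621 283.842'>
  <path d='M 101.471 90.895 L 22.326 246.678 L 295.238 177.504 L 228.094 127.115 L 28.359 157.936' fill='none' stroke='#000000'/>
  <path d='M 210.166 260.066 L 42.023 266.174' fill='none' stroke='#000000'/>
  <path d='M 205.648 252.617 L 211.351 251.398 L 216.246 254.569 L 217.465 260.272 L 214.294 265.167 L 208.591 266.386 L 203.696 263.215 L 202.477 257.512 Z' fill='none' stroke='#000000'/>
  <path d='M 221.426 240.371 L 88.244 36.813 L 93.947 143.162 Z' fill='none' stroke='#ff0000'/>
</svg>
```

G21
G90
G0 X101.471 Y192.947
M3 S915
G1 X22.326 Y37.164 F784
G1 X295.238 Y106.338 F784
G1 X228.094 Y156.727 F784
G1 X28.359 Y125.906 F784
M5
G0 X210.166 Y23.776
M3 S915
G1 X42.023 Y17.668 F784
M5
G0 X205.648 Y31.225
M3 S915
G1 X211.351 Y32.444 F784
G1 X216.246 Y29.273 F784
G1 X217.465 Y23.570 F784
G1 X214.294 Y18.675 F784
G1 X208.591 Y17.456 F784
G1 X203.696 Y20.627 F784
G1 X202.477 Y26.330 F784
G1 X205.648 Y31.225 F784
M5
G0 X221.426 Y43.471
M3 S499
G1 X88.244 Y247.029 F2138
G1 X93.947 Y140.680 F2138
G1 X221.426 Y43.471 F2138
M5

viewBox `0 0 308.621 283.842` with mm width/height → 1 unit = 1 mm. Flip: y_m = 283.842 − y_svg.

**Shape 1** — `<path>` open polyline, stroke `#000000` → cut (S915, F784). Machine vertices: (101.471,192.947) → (22.326,37.164) → (295.238,106.338) → (228.094,156.727) → (28.359,125.906). Open path.

**Shape 2** — `<path>` line segment, stroke `#000000` → cut (S915, F784). Machine vertices: (210.166,23.776) → (42.023,17.668). Open path.

**Shape 3** — `<path>` regular polygon, stroke `#000000` → cut (S915, F784). Machine vertices: (205.648,31.225) → (211.351,32.444) → (216.246,29.273) → (217.465,23.570) → (214.294,18.675) → (208.591,17.456) → (203.696,20.627) → (202.477,26.330) → (205.648,31.225). Closed: final G1 returns to the first vertex.

**Shape 4** — `<path>` closed polygon, stroke `#ff0000` → score (S499, F2138). Machine vertices: (221.426,43.471) → (88.244,247.029) → (93.947,140.680) → (221.426,43.471). Closed: final G1 returns to the first vertex.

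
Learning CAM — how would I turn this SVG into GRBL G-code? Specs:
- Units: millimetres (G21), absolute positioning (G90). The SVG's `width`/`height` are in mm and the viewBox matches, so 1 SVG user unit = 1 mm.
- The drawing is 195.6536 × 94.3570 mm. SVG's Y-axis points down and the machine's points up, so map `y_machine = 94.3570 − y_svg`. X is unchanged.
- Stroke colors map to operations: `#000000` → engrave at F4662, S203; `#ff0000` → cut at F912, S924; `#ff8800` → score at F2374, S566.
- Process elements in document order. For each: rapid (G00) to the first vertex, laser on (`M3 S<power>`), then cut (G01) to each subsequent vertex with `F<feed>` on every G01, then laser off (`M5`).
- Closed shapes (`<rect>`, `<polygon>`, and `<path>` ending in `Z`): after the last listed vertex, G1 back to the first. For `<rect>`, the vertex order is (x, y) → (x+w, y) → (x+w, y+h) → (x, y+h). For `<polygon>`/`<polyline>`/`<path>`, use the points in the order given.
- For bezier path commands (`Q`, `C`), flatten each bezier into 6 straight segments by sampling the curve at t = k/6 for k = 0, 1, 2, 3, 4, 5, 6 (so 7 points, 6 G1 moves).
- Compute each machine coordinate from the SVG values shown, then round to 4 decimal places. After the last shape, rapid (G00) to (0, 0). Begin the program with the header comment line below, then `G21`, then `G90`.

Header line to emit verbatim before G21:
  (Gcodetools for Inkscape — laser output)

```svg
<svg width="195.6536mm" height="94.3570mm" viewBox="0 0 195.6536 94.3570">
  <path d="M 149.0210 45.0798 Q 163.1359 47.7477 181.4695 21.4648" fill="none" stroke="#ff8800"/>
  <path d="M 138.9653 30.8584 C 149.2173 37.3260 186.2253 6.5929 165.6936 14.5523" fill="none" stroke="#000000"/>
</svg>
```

(Gcodetools for Inkscape — laser output)
G21
G90
G00 X149.0210 Y49.2772
M3 S566
G01 X153.8432 Y49.1921 F2374
G01 X158.8997 Y50.7154 F2374
G01 X164.1906 Y53.8470 F2374
G01 X169.7158 Y58.5870 F2374
G01 X175.4755 Y64.9354 F2374
G01 X181.4695 Y72.8922 F2374
M5
G00 X138.9653 Y63.4986
M3 S203
G01 X145.9307 Y63.0135 F4662
G01 X155.0139 Y66.6204 F4662
G01 X163.8733 Y72.2111 F4662
G01 X170.1675 Y77.6775 F4662
G01 X171.5547 Y80.9114 F4662
G01 X165.6936 Y79.8047 F4662
M5
G00 X0.0000 Y0.0000

Since the viewBox matches the mm dimensions, user units are millimetres directly. The only transform is the Y-flip y_m = 94.3570 − y_svg.

Shape 1 is a quadratic bezier drawn with `<path>`. Its stroke #ff8800 means score at S566, F2374. After flipping Y the toolpath is (149.0210,49.2772) → (153.8432,49.1921) → (158.8997,50.7154) → (164.1906,53.8470) → (169.7158,58.5870) → (175.4755,64.9354) → (181.4695,72.8922).

Shape 2 is a cubic bezier drawn with `<path>`. Its stroke #000000 means engrave at S203, F4662. After flipping Y the toolpath is (138.9653,63.4986) → (145.9307,63.0135) → (155.0139,66.6204) → (163.8733,72.2111) → (170.1675,77.6775) → (171.5547,80.9114) → (165.6936,79.8047).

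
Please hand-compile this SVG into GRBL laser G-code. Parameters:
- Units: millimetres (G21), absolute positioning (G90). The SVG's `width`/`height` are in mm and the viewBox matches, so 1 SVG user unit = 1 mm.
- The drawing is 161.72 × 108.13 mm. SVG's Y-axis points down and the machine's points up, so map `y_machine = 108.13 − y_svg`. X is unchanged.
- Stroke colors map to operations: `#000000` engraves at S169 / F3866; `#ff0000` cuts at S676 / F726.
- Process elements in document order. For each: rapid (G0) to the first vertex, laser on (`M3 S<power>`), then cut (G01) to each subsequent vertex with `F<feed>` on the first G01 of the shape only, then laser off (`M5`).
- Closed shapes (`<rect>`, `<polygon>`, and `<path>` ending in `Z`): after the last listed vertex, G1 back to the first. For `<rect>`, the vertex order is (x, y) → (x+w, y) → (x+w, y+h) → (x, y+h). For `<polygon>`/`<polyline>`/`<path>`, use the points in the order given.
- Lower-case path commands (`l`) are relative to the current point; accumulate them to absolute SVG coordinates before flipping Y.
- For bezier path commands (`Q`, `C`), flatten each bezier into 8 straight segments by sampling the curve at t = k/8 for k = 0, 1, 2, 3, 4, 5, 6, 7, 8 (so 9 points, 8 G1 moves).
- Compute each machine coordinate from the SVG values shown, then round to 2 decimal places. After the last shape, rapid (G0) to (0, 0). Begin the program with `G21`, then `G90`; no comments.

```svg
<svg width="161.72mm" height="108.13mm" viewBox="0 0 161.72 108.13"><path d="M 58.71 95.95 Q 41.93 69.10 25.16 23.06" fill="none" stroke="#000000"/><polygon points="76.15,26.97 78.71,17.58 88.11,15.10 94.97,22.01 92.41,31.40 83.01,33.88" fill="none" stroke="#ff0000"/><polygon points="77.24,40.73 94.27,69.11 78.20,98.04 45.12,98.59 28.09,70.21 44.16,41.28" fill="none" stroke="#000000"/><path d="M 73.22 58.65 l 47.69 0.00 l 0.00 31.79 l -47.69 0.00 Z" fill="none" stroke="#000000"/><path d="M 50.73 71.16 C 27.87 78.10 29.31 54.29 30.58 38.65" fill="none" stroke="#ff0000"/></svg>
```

viewBox `0 0 161.72 108.13` with mm width/height → 1 unit = 1 mm. Flip: y_m = 108.13 − y_svg.

**Shape 1** — `<path>` quadratic bezier, stroke `#000000` → engrave (S169, F3866). Control points (SVG): P0=(58.71,95.95), P1=(41.93,69.10), P2=(25.16,23.06); sampled at t=k/8. Machine vertices: (58.71,12.18) → (54.52,19.19) → (50.32,26.80) → (46.13,35.02) → (41.93,43.83) → (37.74,53.24) → (33.55,63.25) → (29.35,73.86) → (25.16,85.07). Open path.

**Shape 2** — `<polygon>` regular polygon, stroke `#ff0000` → cut (S676, F726). Machine vertices: (76.15,81.16) → (78.71,90.55) → (88.11,93.03) → (94.97,86.12) → (92.41,76.73) → (83.01,74.25) → (76.15,81.16). Closed: final G1 returns to the first vertex.

**Shape 3** — `<polygon>` regular polygon, stroke `#000000` → engrave (S169, F3866). Machine vertices: (77.24,67.40) → (94.27,39.02) → (78.20,10.09) → (45.12,9.54) → (28.09,37.92) → (44.16,66.85) → (77.24,67.40). Closed: final G1 returns to the first vertex.

**Shape 4** — `<path>` rectangle, stroke `#000000` → engrave (S169, F3866). Machine vertices: (73.22,49.48) → (120.91,49.48) → (120.91,17.69) → (73.22,17.69) → (73.22,49.48). Closed: final G1 returns to the first vertex.

**Shape 5** — `<path>` cubic bezier, stroke `#ff0000` → cut (S676, F726). Control points (SVG): P0=(50.73,71.16), P1=(27.87,78.10), P2=(29.31,54.29), P3=(30.58,38.65); sampled at t=k/8. Machine vertices: (50.73,36.97) → (43.25,35.73) → (37.76,36.92) → (33.97,40.08) → (31.61,44.76) → (30.37,50.49) → (29.98,56.83) → (30.14,63.31) → (30.58,69.48). Open path.

G21
G90
G0 X58.71 Y12.18
M3 S169
G01 X54.52 Y19.19 F3866
G01 X50.32 Y26.80
G01 X46.13 Y35.02
G01 X41.93 Y43.83
G01 X37.74 Y53.24
G01 X33.55 Y63.25
G01 X29.35 Y73.86
G01 X25.16 Y85.07
M5
G0 X76.15 Y81.16
M3 S676
G01 X78.71 Y90.55 F726
G01 X88.11 Y93.03
G01 X94.97 Y86.12
G01 X92.41 Y76.73
G01 X83.01 Y74.25
G01 X76.15 Y81.16
M5
G0 X77.24 Y67.40
M3 S169
G01 X94.27 Y39.02 F3866
G01 X78.20 Y10.09
G01 X45.12 Y9.54
G01 X28.09 Y37.92
G01 X44.16 Y66.85
G01 X77.24 Y67.40
M5
G0 X73.22 Y49.48
M3 S169
G01 X120.91 Y49.48 F3866
G01 X120.91 Y17.69
G01 X73.22 Y17.69
G01 X73.22 Y49.48
M5
G0 X50.73 Y36.97
M3 S676
G01 X43.25 Y35.73 F726
G01 X37.76 Y36.92
G01 X33.97 Y40.08
G01 X31.61 Y44.76
G01 X30.37 Y50.49
G01 X29.98 Y56.83
G01 X30.14 Y63.31
G01 X30.58 Y69.48
M5
G0 X0.00 Y0.00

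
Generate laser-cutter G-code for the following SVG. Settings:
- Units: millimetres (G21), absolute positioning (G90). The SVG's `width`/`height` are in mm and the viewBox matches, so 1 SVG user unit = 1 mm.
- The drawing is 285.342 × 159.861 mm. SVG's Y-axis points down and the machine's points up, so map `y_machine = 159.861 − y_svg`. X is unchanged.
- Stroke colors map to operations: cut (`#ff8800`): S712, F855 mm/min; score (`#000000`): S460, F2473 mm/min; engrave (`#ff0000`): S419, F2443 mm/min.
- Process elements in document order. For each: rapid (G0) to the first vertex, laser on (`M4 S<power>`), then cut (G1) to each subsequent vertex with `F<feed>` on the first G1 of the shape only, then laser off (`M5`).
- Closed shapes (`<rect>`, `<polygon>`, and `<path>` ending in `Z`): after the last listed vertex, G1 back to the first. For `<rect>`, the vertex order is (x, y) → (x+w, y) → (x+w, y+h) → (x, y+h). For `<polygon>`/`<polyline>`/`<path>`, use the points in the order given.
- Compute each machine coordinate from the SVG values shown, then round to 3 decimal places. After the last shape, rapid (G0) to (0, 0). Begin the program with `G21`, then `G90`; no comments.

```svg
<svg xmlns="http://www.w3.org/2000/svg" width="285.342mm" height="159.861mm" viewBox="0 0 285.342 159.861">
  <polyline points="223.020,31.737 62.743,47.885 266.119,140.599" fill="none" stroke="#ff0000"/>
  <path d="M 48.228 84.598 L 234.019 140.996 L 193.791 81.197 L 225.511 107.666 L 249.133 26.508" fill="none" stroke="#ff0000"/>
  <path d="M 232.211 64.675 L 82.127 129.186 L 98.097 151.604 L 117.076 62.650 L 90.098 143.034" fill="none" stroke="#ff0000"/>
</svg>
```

1 u = 1 mm; y_m = 159.861 − y.

[1] `<polyline>` open polyline, #ff0000→engrave S419 F2443: (223.020,128.124) → (62.743,111.976) → (266.119,19.262)

[2] `<path>` open polyline, #ff0000→engrave S419 F2443: (48.228,75.263) → (234.019,18.865) → (193.791,78.664) → (225.511,52.195) → (249.133,133.353)

[3] `<path>` open polyline, #ff0000→engrave S419 F2443: (232.211,95.186) → (82.127,30.675) → (98.097,8.257) → (117.076,97.211) → (90.098,16.827)

G21
G90
G0 X223.020 Y128.124
M4 S419
G1 X62.743 Y111.976 F2443
G1 X266.119 Y19.262
M5
G0 X48.228 Y75.263
M4 S419
G1 X234.019 Y18.865 F2443
G1 X193.791 Y78.664
G1 X225.511 Y52.195
G1 X249.133 Y133.353
M5
G0 X232.211 Y95.186
M4 S419
G1 X82.127 Y30.675 F2443
G1 X98.097 Y8.257
G1 X117.076 Y97.211
G1 X90.098 Y16.827
M5
G0 X0.000 Y0.000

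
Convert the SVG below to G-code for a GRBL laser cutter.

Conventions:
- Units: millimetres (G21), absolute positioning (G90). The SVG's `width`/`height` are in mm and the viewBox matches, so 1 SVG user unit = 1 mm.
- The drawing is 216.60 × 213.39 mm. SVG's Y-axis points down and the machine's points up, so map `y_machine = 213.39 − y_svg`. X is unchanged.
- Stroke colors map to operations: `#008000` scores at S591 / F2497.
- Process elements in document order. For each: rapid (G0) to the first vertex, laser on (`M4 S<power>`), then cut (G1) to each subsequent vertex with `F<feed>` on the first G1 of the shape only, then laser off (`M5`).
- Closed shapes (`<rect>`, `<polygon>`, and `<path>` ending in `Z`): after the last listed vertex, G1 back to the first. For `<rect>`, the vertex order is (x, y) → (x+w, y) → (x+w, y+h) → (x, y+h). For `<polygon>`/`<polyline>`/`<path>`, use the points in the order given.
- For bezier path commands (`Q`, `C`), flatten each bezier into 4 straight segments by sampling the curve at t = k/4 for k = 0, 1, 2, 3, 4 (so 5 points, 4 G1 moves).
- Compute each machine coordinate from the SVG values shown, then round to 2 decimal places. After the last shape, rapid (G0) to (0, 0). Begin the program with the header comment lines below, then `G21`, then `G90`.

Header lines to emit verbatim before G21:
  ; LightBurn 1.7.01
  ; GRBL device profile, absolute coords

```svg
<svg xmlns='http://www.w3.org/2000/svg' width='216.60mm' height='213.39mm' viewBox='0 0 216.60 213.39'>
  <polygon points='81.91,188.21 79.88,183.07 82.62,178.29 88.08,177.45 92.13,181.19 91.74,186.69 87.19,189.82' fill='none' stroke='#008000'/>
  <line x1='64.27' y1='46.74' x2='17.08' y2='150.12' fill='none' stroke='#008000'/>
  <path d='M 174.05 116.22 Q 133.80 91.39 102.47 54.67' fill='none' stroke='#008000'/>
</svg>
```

; LightBurn 1.7.01
; GRBL device profile, absolute coords
G21
G90
G0 X81.91 Y25.18
M4 S591
G1 X79.88 Y30.32 F2497
G1 X82.62 Y35.10
G1 X88.08 Y35.94
G1 X92.13 Y32.20
G1 X91.74 Y26.70
G1 X87.19 Y23.57
G1 X81.91 Y25.18
M5
G0 X64.27 Y166.65
M4 S591
G1 X17.08 Y63.27 F2497
M5
G0 X174.05 Y97.17
M4 S591
G1 X154.48 Y110.33 F2497
G1 X136.03 Y124.97
G1 X118.69 Y141.10
G1 X102.47 Y158.72
M5
G0 X0.00 Y0.00

viewBox `0 0 216.60 213.39` with mm width/height → 1 unit = 1 mm. Flip: y_m = 213.39 − y_svg.

**Shape 1** — `<polygon>` regular polygon, stroke `#008000` → score (S591, F2497). Machine vertices: (81.91,25.18) → (79.88,30.32) → (82.62,35.10) → (88.08,35.94) → (92.13,32.20) → (91.74,26.70) → (87.19,23.57) → (81.91,25.18). Closed: final G1 returns to the first vertex.

**Shape 2** — `<line>` line segment, stroke `#008000` → score (S591, F2497). Machine vertices: (64.27,166.65) → (17.08,63.27). Open path.

**Shape 3** — `<path>` quadratic bezier, stroke `#008000` → score (S591, F2497). Control points (SVG): P0=(174.05,116.22), P1=(133.80,91.39), P2=(102.47,54.67); sampled at t=k/4. Machine vertices: (174.05,97.17) → (154.48,110.33) → (136.03,124.97) → (118.69,141.10) → (102.47,158.72). Open path.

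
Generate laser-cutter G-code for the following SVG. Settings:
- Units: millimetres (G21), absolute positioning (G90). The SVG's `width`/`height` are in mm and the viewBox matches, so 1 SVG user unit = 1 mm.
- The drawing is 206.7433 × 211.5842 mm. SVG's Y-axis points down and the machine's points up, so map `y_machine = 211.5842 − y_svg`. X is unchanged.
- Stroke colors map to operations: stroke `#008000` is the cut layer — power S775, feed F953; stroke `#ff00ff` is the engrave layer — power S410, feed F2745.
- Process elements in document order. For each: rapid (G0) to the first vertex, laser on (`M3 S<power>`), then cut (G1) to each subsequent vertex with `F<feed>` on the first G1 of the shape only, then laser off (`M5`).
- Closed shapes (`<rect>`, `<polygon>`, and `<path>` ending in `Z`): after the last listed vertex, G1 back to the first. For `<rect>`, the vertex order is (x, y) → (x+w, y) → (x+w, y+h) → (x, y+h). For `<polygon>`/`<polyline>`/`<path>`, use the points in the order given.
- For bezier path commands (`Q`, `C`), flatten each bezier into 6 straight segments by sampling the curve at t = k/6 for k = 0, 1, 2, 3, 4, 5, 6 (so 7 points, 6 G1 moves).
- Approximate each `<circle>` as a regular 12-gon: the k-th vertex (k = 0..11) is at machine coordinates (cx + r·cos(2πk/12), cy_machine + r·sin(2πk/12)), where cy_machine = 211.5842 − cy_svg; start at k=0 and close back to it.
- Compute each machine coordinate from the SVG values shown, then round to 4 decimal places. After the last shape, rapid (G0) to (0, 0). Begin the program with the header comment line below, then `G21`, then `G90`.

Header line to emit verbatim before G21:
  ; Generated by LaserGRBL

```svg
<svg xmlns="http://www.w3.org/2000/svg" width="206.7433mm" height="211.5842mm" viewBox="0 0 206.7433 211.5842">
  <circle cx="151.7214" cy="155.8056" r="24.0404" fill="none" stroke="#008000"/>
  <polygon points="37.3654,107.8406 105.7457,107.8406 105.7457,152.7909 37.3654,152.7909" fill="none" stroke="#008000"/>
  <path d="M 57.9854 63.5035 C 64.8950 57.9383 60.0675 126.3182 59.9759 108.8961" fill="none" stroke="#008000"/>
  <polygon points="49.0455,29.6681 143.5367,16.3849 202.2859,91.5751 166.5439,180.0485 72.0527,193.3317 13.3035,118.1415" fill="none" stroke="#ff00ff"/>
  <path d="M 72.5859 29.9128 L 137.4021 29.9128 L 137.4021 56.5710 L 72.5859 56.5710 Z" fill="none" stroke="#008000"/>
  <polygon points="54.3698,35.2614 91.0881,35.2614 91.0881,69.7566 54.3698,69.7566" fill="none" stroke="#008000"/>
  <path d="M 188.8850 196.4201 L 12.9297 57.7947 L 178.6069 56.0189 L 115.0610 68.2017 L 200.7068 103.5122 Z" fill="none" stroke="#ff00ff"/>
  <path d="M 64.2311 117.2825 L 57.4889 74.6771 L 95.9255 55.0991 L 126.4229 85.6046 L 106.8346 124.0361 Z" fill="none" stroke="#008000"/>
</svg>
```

; Generated by LaserGRBL
G21
G90
G0 X175.7618 Y55.7786
M3 S775
G1 X172.5410 Y67.7988 F953
G1 X163.7416 Y76.5982
G1 X151.7214 Y79.8190
G1 X139.7012 Y76.5982
G1 X130.9018 Y67.7988
G1 X127.6810 Y55.7786
G1 X130.9018 Y43.7584
G1 X139.7012 Y34.9590
G1 X151.7214 Y31.7382
G1 X163.7416 Y34.9590
G1 X172.5410 Y43.7584
G1 X175.7618 Y55.7786
M5
G0 X37.3654 Y103.7436
M3 S775
G1 X105.7457 Y103.7436 F953
G1 X105.7457 Y58.7933
G1 X37.3654 Y58.7933
G1 X37.3654 Y103.7436
M5
G0 X57.9854 Y148.0807
M3 S775
G1 X60.5384 Y145.4408 F953
G1 X61.5927 Y134.9141
G1 X61.6061 Y120.9381
G1 X61.0360 Y107.9501
G1 X60.3401 Y100.3876
G1 X59.9759 Y102.6881
M5
G0 X49.0455 Y181.9161
M3 S410
G1 X143.5367 Y195.1993 F2745
G1 X202.2859 Y120.0091
G1 X166.5439 Y31.5357
G1 X72.0527 Y18.2525
G1 X13.3035 Y93.4427
G1 X49.0455 Y181.9161
M5
G0 X72.5859 Y181.6714
M3 S775
G1 X137.4021 Y181.6714 F953
G1 X137.4021 Y155.0132
G1 X72.5859 Y155.0132
G1 X72.5859 Y181.6714
M5
G0 X54.3698 Y176.3228
M3 S775
G1 X91.0881 Y176.3228 F953
G1 X91.0881 Y141.8276
G1 X54.3698 Y141.8276
G1 X54.3698 Y176.3228
M5
G0 X188.8850 Y15.1641
M3 S410
G1 X12.9297 Y153.7895 F2745
G1 X178.6069 Y155.5653
G1 X115.0610 Y143.3825
G1 X200.7068 Y108.0720
G1 X188.8850 Y15.1641
M5
G0 X64.2311 Y94.3017
M3 S775
G1 X57.4889 Y136.9071 F953
G1 X95.9255 Y156.4851
G1 X126.4229 Y125.9796
G1 X106.8346 Y87.5481
G1 X64.2311 Y94.3017
M5
G0 X0.0000 Y0.0000

Since the viewBox matches the mm dimensions, user units are millimetres directly. The only transform is the Y-flip y_m = 211.5842 − y_svg.

Shape 1 is a circle drawn with `<circle>`. Its stroke #008000 means cut at S775, F953. After flipping Y the toolpath is (175.7618,55.7786) → (172.5410,67.7988) → (163.7416,76.5982) → (151.7214,79.8190) → (139.7012,76.5982) → (130.9018,67.7988) → (127.6810,55.7786) → (130.9018,43.7584) → (139.7012,34.9590) → (151.7214,31.7382) → (163.7416,34.9590) → (172.5410,43.7584) → (175.7618,55.7786), returning to the start.

Shape 2 is a rectangle drawn with `<polygon>`. Its stroke #008000 means cut at S775, F953. After flipping Y the toolpath is (37.3654,103.7436) → (105.7457,103.7436) → (105.7457,58.7933) → (37.3654,58.7933) → (37.3654,103.7436), returning to the start.

Shape 3 is a cubic bezier drawn with `<path>`. Its stroke #008000 means cut at S775, F953. After flipping Y the toolpath is (57.9854,148.0807) → (60.5384,145.4408) → (61.5927,134.9141) → (61.6061,120.9381) → (61.0360,107.9501) → (60.3401,100.3876) → (59.9759,102.6881).

Shape 4 is a regular polygon drawn with `<polygon>`. Its stroke #ff00ff means engrave at S410, F2745. After flipping Y the toolpath is (49.0455,181.9161) → (143.5367,195.1993) → (202.2859,120.0091) → (166.5439,31.5357) → (72.0527,18.2525) → (13.3035,93.4427) → (49.0455,181.9161), returning to the start.

Shape 5 is a rectangle drawn with `<path>`. Its stroke #008000 means cut at S775, F953. After flipping Y the toolpath is (72.5859,181.6714) → (137.4021,181.6714) → (137.4021,155.0132) → (72.5859,155.0132) → (72.5859,181.6714), returning to the start.

Shape 6 is a rectangle drawn with `<polygon>`. Its stroke #008000 means cut at S775, F953. After flipping Y the toolpath is (54.3698,176.3228) → (91.0881,176.3228) → (91.0881,141.8276) → (54.3698,141.8276) → (54.3698,176.3228), returning to the start.

Shape 7 is a closed polygon drawn with `<path>`. Its stroke #ff00ff means engrave at S410, F2745. After flipping Y the toolpath is (188.8850,15.1641) → (12.9297,153.7895) → (178.6069,155.5653) → (115.0610,143.3825) → (200.7068,108.0720) → (188.8850,15.1641), returning to the start.

Shape 8 is a regular polygon drawn with `<path>`. Its stroke #008000 means cut at S775, F953. After flipping Y the toolpath is (64.2311,94.3017) → (57.4889,136.9071) → (95.9255,156.4851) → (126.4229,125.9796) → (106.8346,87.5481) → (64.2311,94.3017), returning to the start.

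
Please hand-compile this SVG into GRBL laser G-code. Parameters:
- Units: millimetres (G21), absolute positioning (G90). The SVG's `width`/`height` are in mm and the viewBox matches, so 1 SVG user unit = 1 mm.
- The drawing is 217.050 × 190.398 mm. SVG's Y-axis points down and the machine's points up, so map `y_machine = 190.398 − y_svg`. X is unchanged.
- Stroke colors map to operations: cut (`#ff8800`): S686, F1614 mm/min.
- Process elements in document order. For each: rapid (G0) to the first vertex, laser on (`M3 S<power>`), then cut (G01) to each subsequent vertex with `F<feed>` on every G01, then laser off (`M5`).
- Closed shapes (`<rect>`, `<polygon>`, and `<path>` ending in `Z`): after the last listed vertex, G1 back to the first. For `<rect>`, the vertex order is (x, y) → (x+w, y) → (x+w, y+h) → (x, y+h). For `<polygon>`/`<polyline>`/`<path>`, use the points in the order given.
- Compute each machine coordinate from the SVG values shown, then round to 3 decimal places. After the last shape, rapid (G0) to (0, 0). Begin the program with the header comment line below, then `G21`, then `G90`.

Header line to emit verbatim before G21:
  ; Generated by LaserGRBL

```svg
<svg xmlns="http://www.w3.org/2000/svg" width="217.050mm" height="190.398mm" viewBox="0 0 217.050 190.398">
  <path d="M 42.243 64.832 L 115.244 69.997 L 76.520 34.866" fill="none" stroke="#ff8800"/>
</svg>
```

; Generated by LaserGRBL
G21
G90
G0 X42.243 Y125.566
M3 S686
G01 X115.244 Y120.401 F1614
G01 X76.520 Y155.532 F1614
M5
G0 X0.000 Y0.000

Since the viewBox matches the mm dimensions, user units are millimetres directly. The only transform is the Y-flip y_m = 190.398 − y_svg.

Shape 1 is a open polyline drawn with `<path>`. Its stroke #ff8800 means cut at S686, F1614. After flipping Y the toolpath is (42.243,125.566) → (115.244,120.401) → (76.520,155.532).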